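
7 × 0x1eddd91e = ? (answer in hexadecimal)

0xd810efd2

Multiply each base-16 digit by 7, carrying:
  e×7 = 98 → write 2 carry 6
  1×7+6 = 13 → write d
  9×7 = 63 → write f carry 3
  d×7+3 = 94 → write e carry 5
  d×7+5 = 96 → write 0 carry 6
  d×7+6 = 97 → write 1 carry 6
  e×7+6 = 104 → write 8 carry 6
  1×7+6 = 13 → write d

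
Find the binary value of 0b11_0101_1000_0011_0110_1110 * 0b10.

Multiply each base-2 digit by 2, carrying:
  0×2 = 0 → write 0
  1×2 = 2 → write 0 carry 1
  1×2+1 = 3 → write 1 carry 1
  1×2+1 = 3 → write 1 carry 1
  0×2+1 = 1 → write 1
  1×2 = 2 → write 0 carry 1
  1×2+1 = 3 → write 1 carry 1
  0×2+1 = 1 → write 1
  1×2 = 2 → write 0 carry 1
  1×2+1 = 3 → write 1 carry 1
  0×2+1 = 1 → write 1
  0×2 = 0 → write 0
  0×2 = 0 → write 0
  0×2 = 0 → write 0
  0×2 = 0 → write 0
  1×2 = 2 → write 0 carry 1
  1×2+1 = 3 → write 1 carry 1
  0×2+1 = 1 → write 1
  1×2 = 2 → write 0 carry 1
  0×2+1 = 1 → write 1
  1×2 = 2 → write 0 carry 1
  1×2+1 = 3 → write 1 carry 1
  remaining carry: 1

0b11010110000011011011100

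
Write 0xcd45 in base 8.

0o146505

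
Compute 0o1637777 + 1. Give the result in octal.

The trailing 4 digits are 7 (max in base 8), so adding 1 cascades: they roll to 0 and the next digit up increments.

0o1640000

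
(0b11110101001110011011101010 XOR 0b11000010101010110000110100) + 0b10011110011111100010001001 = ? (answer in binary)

First 0b11110101001110011011101010 XOR 0b11000010101010110000110100 = 0b00110111100100101011011110.
Add column by column in base 2, right to left:
  0+1 = 1
  1+0 = 1
  1+0 = 1
  1+1 = 0 carry 1
  1+0+1 = 0 carry 1
  0+0+1 = 1
  1+0 = 1
  1+1 = 0 carry 1
  0+0+1 = 1
  1+0 = 1
  0+0 = 0
  1+1 = 0 carry 1
  0+1+1 = 0 carry 1
  0+1+1 = 0 carry 1
  1+1+1 = 1 carry 1
  0+1+1 = 0 carry 1
  0+1+1 = 0 carry 1
  1+0+1 = 0 carry 1
  1+0+1 = 0 carry 1
  1+1+1 = 1 carry 1
  1+1+1 = 1 carry 1
  0+1+1 = 0 carry 1
  1+1+1 = 1 carry 1
  1+0+1 = 0 carry 1
  0+0+1 = 1
  0+1 = 1

0b11010110000100001101100111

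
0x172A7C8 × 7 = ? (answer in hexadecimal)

0xA229678

Multiply each base-16 digit by 7, carrying:
  8×7 = 56 → write 8 carry 3
  C×7+3 = 87 → write 7 carry 5
  7×7+5 = 54 → write 6 carry 3
  A×7+3 = 73 → write 9 carry 4
  2×7+4 = 18 → write 2 carry 1
  7×7+1 = 50 → write 2 carry 3
  1×7+3 = 10 → write A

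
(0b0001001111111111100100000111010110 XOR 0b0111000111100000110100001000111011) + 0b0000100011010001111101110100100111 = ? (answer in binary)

First 0b0001001111111111100100000111010110 XOR 0b0111000111100000110100001000111011 = 0b0110001000011111010000001111101101.
Add column by column in base 2, right to left:
  1+1 = 0 carry 1
  0+1+1 = 0 carry 1
  1+1+1 = 1 carry 1
  1+0+1 = 0 carry 1
  0+0+1 = 1
  1+1 = 0 carry 1
  1+0+1 = 0 carry 1
  1+0+1 = 0 carry 1
  1+1+1 = 1 carry 1
  1+0+1 = 0 carry 1
  0+1+1 = 0 carry 1
  0+1+1 = 0 carry 1
  0+1+1 = 0 carry 1
  0+0+1 = 1
  0+1 = 1
  0+1 = 1
  1+1 = 0 carry 1
  0+1+1 = 0 carry 1
  1+1+1 = 1 carry 1
  1+0+1 = 0 carry 1
  1+0+1 = 0 carry 1
  1+0+1 = 0 carry 1
  1+1+1 = 1 carry 1
  0+0+1 = 1
  0+1 = 1
  0+1 = 1
  0+0 = 0
  1+0 = 1
  0+0 = 0
  0+1 = 1
  0+0 = 0
  1+0 = 1
  1+0 = 1

0b110101011110001001110000100010100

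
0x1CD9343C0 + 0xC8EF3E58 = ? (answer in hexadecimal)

0x296828218

Add column by column in base 16, right to left:
  0+8 = 8
  C+5 = 1 carry 1
  3+E+1 = 2 carry 1
  4+3+1 = 8
  3+F = 2 carry 1
  9+E+1 = 8 carry 1
  D+8+1 = 6 carry 1
  C+C+1 = 9 carry 1
  1+0+1 = 2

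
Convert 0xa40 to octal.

Expand each hex digit to 4 bits: a=1010 4=0100 0=0000.
Group the bits in threes: 101 001 000 000 → 5100.

0o5100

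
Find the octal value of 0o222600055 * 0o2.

Multiply each base-8 digit by 2, carrying:
  5×2 = 10 → write 2 carry 1
  5×2+1 = 11 → write 3 carry 1
  0×2+1 = 1 → write 1
  0×2 = 0 → write 0
  0×2 = 0 → write 0
  6×2 = 12 → write 4 carry 1
  2×2+1 = 5 → write 5
  2×2 = 4 → write 4
  2×2 = 4 → write 4

0o445400132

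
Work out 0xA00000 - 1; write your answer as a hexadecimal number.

0x9FFFFF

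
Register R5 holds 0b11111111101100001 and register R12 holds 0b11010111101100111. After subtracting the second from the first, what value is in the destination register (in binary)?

Subtract column by column in base 2:
  1-1 → 0
  0-1 → 1 (borrow)
  0-1-1 → 0 (borrow)
  0-0-1 → 1 (borrow)
  0-0-1 → 1 (borrow)
  1-1-1 → 1 (borrow)
  1-1-1 → 1 (borrow)
  0-0-1 → 1 (borrow)
  1-1-1 → 1 (borrow)
  1-1-1 → 1 (borrow)
  1-1-1 → 1 (borrow)
  1-1-1 → 1 (borrow)
  1-0-1 → 0
  1-1 → 0
  1-0 → 1
  1-1 → 0
  1-1 → 0

0b100111111111010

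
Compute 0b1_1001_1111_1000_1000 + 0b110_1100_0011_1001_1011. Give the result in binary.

0b10000110001100100011

Add column by column in base 2, right to left:
  0+1 = 1
  0+1 = 1
  0+0 = 0
  1+1 = 0 carry 1
  0+1+1 = 0 carry 1
  0+0+1 = 1
  0+0 = 0
  1+1 = 0 carry 1
  1+1+1 = 1 carry 1
  1+1+1 = 1 carry 1
  1+0+1 = 0 carry 1
  1+0+1 = 0 carry 1
  1+0+1 = 0 carry 1
  0+0+1 = 1
  0+1 = 1
  1+1 = 0 carry 1
  1+0+1 = 0 carry 1
  0+1+1 = 0 carry 1
  0+1+1 = 0 carry 1
  final carry 1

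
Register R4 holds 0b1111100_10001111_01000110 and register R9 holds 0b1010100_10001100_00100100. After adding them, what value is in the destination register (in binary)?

Add column by column in base 2, right to left:
  0+0 = 0
  1+0 = 1
  1+1 = 0 carry 1
  0+0+1 = 1
  0+0 = 0
  0+1 = 1
  1+0 = 1
  0+0 = 0
  1+0 = 1
  1+0 = 1
  1+1 = 0 carry 1
  1+1+1 = 1 carry 1
  0+0+1 = 1
  0+0 = 0
  0+0 = 0
  1+1 = 0 carry 1
  0+0+1 = 1
  0+0 = 0
  1+1 = 0 carry 1
  1+0+1 = 0 carry 1
  1+1+1 = 1 carry 1
  1+0+1 = 0 carry 1
  1+1+1 = 1 carry 1
  final carry 1

0b110100010001101101101010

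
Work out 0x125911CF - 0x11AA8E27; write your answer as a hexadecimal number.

0xAE83A8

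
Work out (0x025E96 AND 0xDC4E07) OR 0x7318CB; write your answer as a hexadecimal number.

0x735ECF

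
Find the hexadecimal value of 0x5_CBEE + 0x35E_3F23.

Add column by column in base 16, right to left:
  E+3 = 1 carry 1
  E+2+1 = 1 carry 1
  B+F+1 = B carry 1
  C+3+1 = 0 carry 1
  5+E+1 = 4 carry 1
  0+5+1 = 6
  0+3 = 3

0x3640B11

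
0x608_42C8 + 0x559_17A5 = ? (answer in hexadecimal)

0xB615A6D

Add column by column in base 16, right to left:
  8+5 = D
  C+A = 6 carry 1
  2+7+1 = A
  4+1 = 5
  8+9 = 1 carry 1
  0+5+1 = 6
  6+5 = B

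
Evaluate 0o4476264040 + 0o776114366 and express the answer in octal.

0o5474400426

Add column by column in base 8, right to left:
  0+6 = 6
  4+6 = 2 carry 1
  0+3+1 = 4
  4+4 = 0 carry 1
  6+1+1 = 0 carry 1
  2+1+1 = 4
  6+6 = 4 carry 1
  7+7+1 = 7 carry 1
  4+7+1 = 4 carry 1
  4+0+1 = 5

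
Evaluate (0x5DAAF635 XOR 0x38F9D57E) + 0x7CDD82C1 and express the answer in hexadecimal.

0xE230A60C

First 0x5DAAF635 XOR 0x38F9D57E = 0x6553234B.
Add column by column in base 16, right to left:
  B+1 = C
  4+C = 0 carry 1
  3+2+1 = 6
  2+8 = A
  3+D = 0 carry 1
  5+D+1 = 3 carry 1
  5+C+1 = 2 carry 1
  6+7+1 = E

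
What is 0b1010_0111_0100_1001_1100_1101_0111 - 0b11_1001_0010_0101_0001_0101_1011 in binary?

0b110111000100100101101111100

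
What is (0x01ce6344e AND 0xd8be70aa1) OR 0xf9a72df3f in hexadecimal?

0xf9af6df3f

0x01ce6344e AND 0xd8be70aa1 = 0x008e60000.
Then OR with 0xf9a72df3f.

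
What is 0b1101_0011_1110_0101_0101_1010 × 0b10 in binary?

0b1101001111100101010110100

Multiply each base-2 digit by 2, carrying:
  0×2 = 0 → write 0
  1×2 = 2 → write 0 carry 1
  0×2+1 = 1 → write 1
  1×2 = 2 → write 0 carry 1
  1×2+1 = 3 → write 1 carry 1
  0×2+1 = 1 → write 1
  1×2 = 2 → write 0 carry 1
  0×2+1 = 1 → write 1
  1×2 = 2 → write 0 carry 1
  0×2+1 = 1 → write 1
  1×2 = 2 → write 0 carry 1
  0×2+1 = 1 → write 1
  0×2 = 0 → write 0
  1×2 = 2 → write 0 carry 1
  1×2+1 = 3 → write 1 carry 1
  1×2+1 = 3 → write 1 carry 1
  1×2+1 = 3 → write 1 carry 1
  1×2+1 = 3 → write 1 carry 1
  0×2+1 = 1 → write 1
  0×2 = 0 → write 0
  1×2 = 2 → write 0 carry 1
  0×2+1 = 1 → write 1
  1×2 = 2 → write 0 carry 1
  1×2+1 = 3 → write 1 carry 1
  remaining carry: 1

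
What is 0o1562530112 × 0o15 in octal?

Multiply each base-8 digit by 13, carrying:
  2×13 = 26 → write 2 carry 3
  1×13+3 = 16 → write 0 carry 2
  1×13+2 = 15 → write 7 carry 1
  0×13+1 = 1 → write 1
  3×13 = 39 → write 7 carry 4
  5×13+4 = 69 → write 5 carry 8
  2×13+8 = 34 → write 2 carry 4
  6×13+4 = 82 → write 2 carry 10
  5×13+10 = 75 → write 3 carry 9
  1×13+9 = 22 → write 6 carry 2
  remaining carry: 2

0o26322571702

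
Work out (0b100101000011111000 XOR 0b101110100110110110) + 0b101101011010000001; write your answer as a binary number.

0b111000111111001111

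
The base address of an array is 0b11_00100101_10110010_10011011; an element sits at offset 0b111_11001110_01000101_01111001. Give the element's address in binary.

0b1010111100111111100000010100

Add column by column in base 2, right to left:
  1+1 = 0 carry 1
  1+0+1 = 0 carry 1
  0+0+1 = 1
  1+1 = 0 carry 1
  1+1+1 = 1 carry 1
  0+1+1 = 0 carry 1
  0+1+1 = 0 carry 1
  1+0+1 = 0 carry 1
  0+1+1 = 0 carry 1
  1+0+1 = 0 carry 1
  0+1+1 = 0 carry 1
  0+0+1 = 1
  1+0 = 1
  1+0 = 1
  0+1 = 1
  1+0 = 1
  1+0 = 1
  0+1 = 1
  1+1 = 0 carry 1
  0+1+1 = 0 carry 1
  0+0+1 = 1
  1+0 = 1
  0+1 = 1
  0+1 = 1
  1+1 = 0 carry 1
  1+1+1 = 1 carry 1
  0+1+1 = 0 carry 1
  final carry 1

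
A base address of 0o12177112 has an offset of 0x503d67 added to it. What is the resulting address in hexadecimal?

0x793bb1

0o12177112 = 0x28fe4a in hexadecimal.
Add column by column in base 16, right to left:
  a+7 = 1 carry 1
  4+6+1 = b
  e+d = b carry 1
  f+3+1 = 3 carry 1
  8+0+1 = 9
  2+5 = 7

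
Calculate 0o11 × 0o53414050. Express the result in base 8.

0o607554550

Multiply each base-8 digit by 9, carrying:
  0×9 = 0 → write 0
  5×9 = 45 → write 5 carry 5
  0×9+5 = 5 → write 5
  4×9 = 36 → write 4 carry 4
  1×9+4 = 13 → write 5 carry 1
  4×9+1 = 37 → write 5 carry 4
  3×9+4 = 31 → write 7 carry 3
  5×9+3 = 48 → write 0 carry 6
  remaining carry: 6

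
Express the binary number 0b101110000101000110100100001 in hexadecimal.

Group the bits into nibbles: 0101 1100 0010 1000 1101 0010 0001 → 5C28D21.

0x5C28D21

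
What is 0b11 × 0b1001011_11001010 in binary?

0b1110001101011110

Multiply each base-2 digit by 3, carrying:
  0×3 = 0 → write 0
  1×3 = 3 → write 1 carry 1
  0×3+1 = 1 → write 1
  1×3 = 3 → write 1 carry 1
  0×3+1 = 1 → write 1
  0×3 = 0 → write 0
  1×3 = 3 → write 1 carry 1
  1×3+1 = 4 → write 0 carry 2
  1×3+2 = 5 → write 1 carry 2
  1×3+2 = 5 → write 1 carry 2
  0×3+2 = 2 → write 0 carry 1
  1×3+1 = 4 → write 0 carry 2
  0×3+2 = 2 → write 0 carry 1
  0×3+1 = 1 → write 1
  1×3 = 3 → write 1 carry 1
  remaining carry: 1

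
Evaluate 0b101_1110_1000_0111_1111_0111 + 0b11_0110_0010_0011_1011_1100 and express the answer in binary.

0b100101001010101110110011

Add column by column in base 2, right to left:
  1+0 = 1
  1+0 = 1
  1+1 = 0 carry 1
  0+1+1 = 0 carry 1
  1+1+1 = 1 carry 1
  1+1+1 = 1 carry 1
  1+0+1 = 0 carry 1
  1+1+1 = 1 carry 1
  1+1+1 = 1 carry 1
  1+1+1 = 1 carry 1
  1+0+1 = 0 carry 1
  0+0+1 = 1
  0+0 = 0
  0+1 = 1
  0+0 = 0
  1+0 = 1
  0+0 = 0
  1+1 = 0 carry 1
  1+1+1 = 1 carry 1
  1+0+1 = 0 carry 1
  1+1+1 = 1 carry 1
  0+1+1 = 0 carry 1
  1+0+1 = 0 carry 1
  final carry 1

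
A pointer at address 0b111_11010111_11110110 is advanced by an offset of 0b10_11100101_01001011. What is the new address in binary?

0b10101011110101000001

Add column by column in base 2, right to left:
  0+1 = 1
  1+1 = 0 carry 1
  1+0+1 = 0 carry 1
  0+1+1 = 0 carry 1
  1+0+1 = 0 carry 1
  1+0+1 = 0 carry 1
  1+1+1 = 1 carry 1
  1+0+1 = 0 carry 1
  1+1+1 = 1 carry 1
  1+0+1 = 0 carry 1
  1+1+1 = 1 carry 1
  0+0+1 = 1
  1+0 = 1
  0+1 = 1
  1+1 = 0 carry 1
  1+1+1 = 1 carry 1
  1+0+1 = 0 carry 1
  1+1+1 = 1 carry 1
  1+0+1 = 0 carry 1
  final carry 1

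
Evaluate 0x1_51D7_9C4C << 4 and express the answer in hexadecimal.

Shifting left by 4 bits = 1 hex digit: append 1 zero.

0x151D79C4C0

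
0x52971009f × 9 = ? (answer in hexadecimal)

0x2e74f90597

Multiply each base-16 digit by 9, carrying:
  f×9 = 135 → write 7 carry 8
  9×9+8 = 89 → write 9 carry 5
  0×9+5 = 5 → write 5
  0×9 = 0 → write 0
  1×9 = 9 → write 9
  7×9 = 63 → write f carry 3
  9×9+3 = 84 → write 4 carry 5
  2×9+5 = 23 → write 7 carry 1
  5×9+1 = 46 → write e carry 2
  remaining carry: 2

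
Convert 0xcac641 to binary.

0b110010101100011001000001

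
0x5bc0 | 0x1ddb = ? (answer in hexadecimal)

OR each hex digit independently (no carries):
  5|1=5, b|d=f, c|d=d, 0|b=b

0x5fdb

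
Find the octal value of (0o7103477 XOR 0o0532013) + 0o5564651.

0o15216335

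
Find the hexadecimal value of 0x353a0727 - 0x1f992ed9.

Subtract column by column in base 16:
  7-9 → e (borrow)
  2-d-1 → 4 (borrow)
  7-e-1 → 8 (borrow)
  0-2-1 → d (borrow)
  a-9-1 → 0
  3-9 → a (borrow)
  5-f-1 → 5 (borrow)
  3-1-1 → 1

0x15a0d84e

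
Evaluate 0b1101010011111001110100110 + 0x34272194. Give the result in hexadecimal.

0x35D1153A

0b1101010011111001110100110 = 0x1A9F3A6 in hexadecimal.
Add column by column in base 16, right to left:
  6+4 = A
  A+9 = 3 carry 1
  3+1+1 = 5
  F+2 = 1 carry 1
  9+7+1 = 1 carry 1
  A+2+1 = D
  1+4 = 5
  0+3 = 3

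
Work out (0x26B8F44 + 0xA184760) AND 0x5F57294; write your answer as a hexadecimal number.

0x4815284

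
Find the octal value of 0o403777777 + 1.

0o404000000

The trailing 6 digits are 7 (max in base 8), so adding 1 cascades: they roll to 0 and the next digit up increments.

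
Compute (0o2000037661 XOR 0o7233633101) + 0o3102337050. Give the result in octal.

0o10336144030

First 0o2000037661 XOR 0o7233633101 = 0o5233604760.
Add column by column in base 8, right to left:
  0+0 = 0
  6+5 = 3 carry 1
  7+0+1 = 0 carry 1
  4+7+1 = 4 carry 1
  0+3+1 = 4
  6+3 = 1 carry 1
  3+2+1 = 6
  3+0 = 3
  2+1 = 3
  5+3 = 0 carry 1
  final carry 1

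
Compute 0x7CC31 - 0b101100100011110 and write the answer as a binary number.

0x7CC31 = 0b1111100110000110001 in binary.
Subtract column by column in base 2:
  1-0 → 1
  0-1 → 1 (borrow)
  0-1-1 → 0 (borrow)
  0-1-1 → 0 (borrow)
  1-1-1 → 1 (borrow)
  1-0-1 → 0
  0-0 → 0
  0-0 → 0
  0-1 → 1 (borrow)
  0-0-1 → 1 (borrow)
  1-0-1 → 0
  1-1 → 0
  0-1 → 1 (borrow)
  0-0-1 → 1 (borrow)
  1-1-1 → 1 (borrow)
  1-0-1 → 0
  1-0 → 1
  1-0 → 1
  1-0 → 1

0b1110111001100010011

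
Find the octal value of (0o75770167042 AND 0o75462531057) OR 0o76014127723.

0o75770167042 AND 0o75462531057 = 0o75460121042.
Then OR with 0o76014127723.

0o77474127763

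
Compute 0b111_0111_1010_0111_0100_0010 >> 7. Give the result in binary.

0b1110111101001110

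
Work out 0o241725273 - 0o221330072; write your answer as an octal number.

Subtract column by column in base 8:
  3-2 → 1
  7-7 → 0
  2-0 → 2
  5-0 → 5
  2-3 → 7 (borrow)
  7-3-1 → 3
  1-1 → 0
  4-2 → 2
  2-2 → 0

0o20375201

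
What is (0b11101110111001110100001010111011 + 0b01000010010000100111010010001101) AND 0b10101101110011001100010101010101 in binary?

Add column by column in base 2, right to left:
  1+1 = 0 carry 1
  1+0+1 = 0 carry 1
  0+1+1 = 0 carry 1
  1+1+1 = 1 carry 1
  1+0+1 = 0 carry 1
  1+0+1 = 0 carry 1
  0+0+1 = 1
  1+1 = 0 carry 1
  0+0+1 = 1
  1+0 = 1
  0+1 = 1
  0+0 = 0
  0+1 = 1
  0+1 = 1
  1+1 = 0 carry 1
  0+0+1 = 1
  1+0 = 1
  1+1 = 0 carry 1
  1+0+1 = 0 carry 1
  0+0+1 = 1
  0+0 = 0
  1+0 = 1
  1+1 = 0 carry 1
  1+0+1 = 0 carry 1
  0+0+1 = 1
  1+1 = 0 carry 1
  1+0+1 = 0 carry 1
  1+0+1 = 0 carry 1
  0+0+1 = 1
  1+0 = 1
  1+1 = 0 carry 1
  1+0+1 = 0 carry 1
  final carry 1
Sum = 0b100110001001010011011011101001000; now AND with 0b10101101110011001100010101010101:
  100110001001010011011011101001000
& 010101101110011001100010101010101
= 000100001000010001000010101000000

0b100001000010001000010101000000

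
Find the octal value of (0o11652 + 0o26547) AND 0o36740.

0o400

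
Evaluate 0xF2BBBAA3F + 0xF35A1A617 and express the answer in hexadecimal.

0x1E615D5056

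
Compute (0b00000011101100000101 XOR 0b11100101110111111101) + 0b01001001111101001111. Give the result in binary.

First 0b00000011101100000101 XOR 0b11100101110111111101 = 0b11100110011011111000.
Add column by column in base 2, right to left:
  0+1 = 1
  0+1 = 1
  0+1 = 1
  1+1 = 0 carry 1
  1+0+1 = 0 carry 1
  1+0+1 = 0 carry 1
  1+1+1 = 1 carry 1
  1+0+1 = 0 carry 1
  0+1+1 = 0 carry 1
  1+1+1 = 1 carry 1
  1+1+1 = 1 carry 1
  0+1+1 = 0 carry 1
  0+1+1 = 0 carry 1
  1+0+1 = 0 carry 1
  1+0+1 = 0 carry 1
  0+1+1 = 0 carry 1
  0+0+1 = 1
  1+0 = 1
  1+1 = 0 carry 1
  1+0+1 = 0 carry 1
  final carry 1

0b100110000011001000111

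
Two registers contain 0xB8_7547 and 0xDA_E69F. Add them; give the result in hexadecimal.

Add column by column in base 16, right to left:
  7+F = 6 carry 1
  4+9+1 = E
  5+6 = B
  7+E = 5 carry 1
  8+A+1 = 3 carry 1
  B+D+1 = 9 carry 1
  final carry 1

0x1935BE6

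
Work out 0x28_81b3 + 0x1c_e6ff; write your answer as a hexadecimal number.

0x4568b2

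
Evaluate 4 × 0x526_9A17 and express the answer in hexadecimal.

0x149A685C

Multiply each base-16 digit by 4, carrying:
  7×4 = 28 → write C carry 1
  1×4+1 = 5 → write 5
  A×4 = 40 → write 8 carry 2
  9×4+2 = 38 → write 6 carry 2
  6×4+2 = 26 → write A carry 1
  2×4+1 = 9 → write 9
  5×4 = 20 → write 4 carry 1
  remaining carry: 1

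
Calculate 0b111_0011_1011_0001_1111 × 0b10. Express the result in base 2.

0b11100111011000111110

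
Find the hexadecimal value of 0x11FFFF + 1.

0x120000

The trailing 4 digits are F (max in base 16), so adding 1 cascades: they roll to 0 and the next digit up increments.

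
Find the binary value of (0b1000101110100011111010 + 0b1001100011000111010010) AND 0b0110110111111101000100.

0b10010001101001000100

Add column by column in base 2, right to left:
  0+0 = 0
  1+1 = 0 carry 1
  0+0+1 = 1
  1+0 = 1
  1+1 = 0 carry 1
  1+0+1 = 0 carry 1
  1+1+1 = 1 carry 1
  1+1+1 = 1 carry 1
  0+1+1 = 0 carry 1
  0+0+1 = 1
  0+0 = 0
  1+0 = 1
  0+1 = 1
  1+1 = 0 carry 1
  1+0+1 = 0 carry 1
  1+0+1 = 0 carry 1
  0+0+1 = 1
  1+1 = 0 carry 1
  0+1+1 = 0 carry 1
  0+0+1 = 1
  0+0 = 0
  1+1 = 0 carry 1
  final carry 1
Sum = 0b10010010001101011001100; now AND with 0b0110110111111101000100:
  10010010001101011001100
& 00110110111111101000100
= 00010010001101001000100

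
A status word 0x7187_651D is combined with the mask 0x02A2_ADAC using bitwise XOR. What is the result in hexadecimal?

XOR each hex digit independently (no carries):
  7^0=7, 1^2=3, 8^A=2, 7^2=5, 6^A=C, 5^D=8, 1^A=B, D^C=1

0x7325C8B1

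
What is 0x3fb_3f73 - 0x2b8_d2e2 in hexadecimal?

0x1426c91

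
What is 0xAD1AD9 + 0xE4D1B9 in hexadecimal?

0x191EC92

Add column by column in base 16, right to left:
  9+9 = 2 carry 1
  D+B+1 = 9 carry 1
  A+1+1 = C
  1+D = E
  D+4 = 1 carry 1
  A+E+1 = 9 carry 1
  final carry 1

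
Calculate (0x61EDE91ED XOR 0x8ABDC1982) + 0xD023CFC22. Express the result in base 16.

First 0x61EDE91ED XOR 0x8ABDC1982 = 0xEB502886F.
Add column by column in base 16, right to left:
  F+2 = 1 carry 1
  6+2+1 = 9
  8+C = 4 carry 1
  8+F+1 = 8 carry 1
  2+C+1 = F
  0+3 = 3
  5+2 = 7
  B+0 = B
  E+D = B carry 1
  final carry 1

0x1BB73F8491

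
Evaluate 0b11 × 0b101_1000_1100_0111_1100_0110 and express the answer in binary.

0b1000010100101011101010010

Multiply each base-2 digit by 3, carrying:
  0×3 = 0 → write 0
  1×3 = 3 → write 1 carry 1
  1×3+1 = 4 → write 0 carry 2
  0×3+2 = 2 → write 0 carry 1
  0×3+1 = 1 → write 1
  0×3 = 0 → write 0
  1×3 = 3 → write 1 carry 1
  1×3+1 = 4 → write 0 carry 2
  1×3+2 = 5 → write 1 carry 2
  1×3+2 = 5 → write 1 carry 2
  1×3+2 = 5 → write 1 carry 2
  0×3+2 = 2 → write 0 carry 1
  0×3+1 = 1 → write 1
  0×3 = 0 → write 0
  1×3 = 3 → write 1 carry 1
  1×3+1 = 4 → write 0 carry 2
  0×3+2 = 2 → write 0 carry 1
  0×3+1 = 1 → write 1
  0×3 = 0 → write 0
  1×3 = 3 → write 1 carry 1
  1×3+1 = 4 → write 0 carry 2
  0×3+2 = 2 → write 0 carry 1
  1×3+1 = 4 → write 0 carry 2
  remaining carry: 10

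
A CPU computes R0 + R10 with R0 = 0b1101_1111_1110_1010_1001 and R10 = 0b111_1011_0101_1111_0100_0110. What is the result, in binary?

0b100010010101110111101111

Add column by column in base 2, right to left:
  1+0 = 1
  0+1 = 1
  0+1 = 1
  1+0 = 1
  0+0 = 0
  1+0 = 1
  0+1 = 1
  1+0 = 1
  0+1 = 1
  1+1 = 0 carry 1
  1+1+1 = 1 carry 1
  1+1+1 = 1 carry 1
  1+1+1 = 1 carry 1
  1+0+1 = 0 carry 1
  1+1+1 = 1 carry 1
  1+0+1 = 0 carry 1
  1+1+1 = 1 carry 1
  0+1+1 = 0 carry 1
  1+0+1 = 0 carry 1
  1+1+1 = 1 carry 1
  0+1+1 = 0 carry 1
  0+1+1 = 0 carry 1
  0+1+1 = 0 carry 1
  final carry 1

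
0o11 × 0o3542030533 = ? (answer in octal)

0o41162336063

Multiply each base-8 digit by 9, carrying:
  3×9 = 27 → write 3 carry 3
  3×9+3 = 30 → write 6 carry 3
  5×9+3 = 48 → write 0 carry 6
  0×9+6 = 6 → write 6
  3×9 = 27 → write 3 carry 3
  0×9+3 = 3 → write 3
  2×9 = 18 → write 2 carry 2
  4×9+2 = 38 → write 6 carry 4
  5×9+4 = 49 → write 1 carry 6
  3×9+6 = 33 → write 1 carry 4
  remaining carry: 4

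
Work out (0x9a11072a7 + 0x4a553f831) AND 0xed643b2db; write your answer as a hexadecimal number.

0xe464022d8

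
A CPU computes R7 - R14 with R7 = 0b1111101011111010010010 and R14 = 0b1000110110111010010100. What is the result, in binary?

0b110110100111111111110

Subtract column by column in base 2:
  0-0 → 0
  1-0 → 1
  0-1 → 1 (borrow)
  0-0-1 → 1 (borrow)
  1-1-1 → 1 (borrow)
  0-0-1 → 1 (borrow)
  0-0-1 → 1 (borrow)
  1-1-1 → 1 (borrow)
  0-0-1 → 1 (borrow)
  1-1-1 → 1 (borrow)
  1-1-1 → 1 (borrow)
  1-1-1 → 1 (borrow)
  1-0-1 → 0
  1-1 → 0
  0-1 → 1 (borrow)
  1-0-1 → 0
  0-1 → 1 (borrow)
  1-1-1 → 1 (borrow)
  1-0-1 → 0
  1-0 → 1
  1-0 → 1
  1-1 → 0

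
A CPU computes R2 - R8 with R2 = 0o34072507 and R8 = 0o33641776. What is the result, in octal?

0o230511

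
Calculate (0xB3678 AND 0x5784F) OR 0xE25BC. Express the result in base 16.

0xF35FC

0xB3678 AND 0x5784F = 0x13048.
Then OR with 0xE25BC.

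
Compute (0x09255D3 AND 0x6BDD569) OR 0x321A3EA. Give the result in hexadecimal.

0x09255D3 AND 0x6BDD569 = 0x0905541.
Then OR with 0x321A3EA.

0x3B1F7EB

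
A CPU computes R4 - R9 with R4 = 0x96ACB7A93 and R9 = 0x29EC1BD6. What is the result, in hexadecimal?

Subtract column by column in base 16:
  3-6 → D (borrow)
  9-D-1 → B (borrow)
  A-B-1 → E (borrow)
  7-1-1 → 5
  B-C → F (borrow)
  C-E-1 → D (borrow)
  A-9-1 → 0
  6-2 → 4
  9-0 → 9

0x940DF5EBD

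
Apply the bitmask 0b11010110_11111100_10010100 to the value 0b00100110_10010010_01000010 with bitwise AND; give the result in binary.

0b000001101001000000000000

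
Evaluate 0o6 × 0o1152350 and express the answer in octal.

Multiply each base-8 digit by 6, carrying:
  0×6 = 0 → write 0
  5×6 = 30 → write 6 carry 3
  3×6+3 = 21 → write 5 carry 2
  2×6+2 = 14 → write 6 carry 1
  5×6+1 = 31 → write 7 carry 3
  1×6+3 = 9 → write 1 carry 1
  1×6+1 = 7 → write 7

0o7176560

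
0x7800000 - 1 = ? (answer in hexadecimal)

0x77fffff

The trailing 5 digits are 0, so subtracting 1 borrows through: they become F and the next digit up decrements.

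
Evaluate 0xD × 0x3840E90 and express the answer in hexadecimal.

0x2DB4BD50

Multiply each base-16 digit by 13, carrying:
  0×13 = 0 → write 0
  9×13 = 117 → write 5 carry 7
  E×13+7 = 189 → write D carry 11
  0×13+11 = 11 → write B
  4×13 = 52 → write 4 carry 3
  8×13+3 = 107 → write B carry 6
  3×13+6 = 45 → write D carry 2
  remaining carry: 2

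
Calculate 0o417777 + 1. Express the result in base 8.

The trailing 4 digits are 7 (max in base 8), so adding 1 cascades: they roll to 0 and the next digit up increments.

0o420000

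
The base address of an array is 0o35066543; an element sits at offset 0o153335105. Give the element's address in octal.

Add column by column in base 8, right to left:
  3+5 = 0 carry 1
  4+0+1 = 5
  5+1 = 6
  6+5 = 3 carry 1
  6+3+1 = 2 carry 1
  0+3+1 = 4
  5+3 = 0 carry 1
  3+5+1 = 1 carry 1
  0+1+1 = 2

0o210423650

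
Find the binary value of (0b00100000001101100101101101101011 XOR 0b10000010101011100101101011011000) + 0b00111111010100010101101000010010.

First 0b00100000001101100101101101101011 XOR 0b10000010101011100101101011011000 = 0b10100010100110000000000110110011.
Add column by column in base 2, right to left:
  1+0 = 1
  1+1 = 0 carry 1
  0+0+1 = 1
  0+0 = 0
  1+1 = 0 carry 1
  1+0+1 = 0 carry 1
  0+0+1 = 1
  1+0 = 1
  1+0 = 1
  0+1 = 1
  0+0 = 0
  0+1 = 1
  0+1 = 1
  0+0 = 0
  0+1 = 1
  0+0 = 0
  0+1 = 1
  0+0 = 0
  0+0 = 0
  1+0 = 1
  1+1 = 0 carry 1
  0+0+1 = 1
  0+1 = 1
  1+0 = 1
  0+1 = 1
  1+1 = 0 carry 1
  0+1+1 = 0 carry 1
  0+1+1 = 0 carry 1
  0+1+1 = 0 carry 1
  1+1+1 = 1 carry 1
  0+0+1 = 1
  1+0 = 1

0b11100001111010010101101111000101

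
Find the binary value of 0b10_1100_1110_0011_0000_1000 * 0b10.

Multiply each base-2 digit by 2, carrying:
  0×2 = 0 → write 0
  0×2 = 0 → write 0
  0×2 = 0 → write 0
  1×2 = 2 → write 0 carry 1
  0×2+1 = 1 → write 1
  0×2 = 0 → write 0
  0×2 = 0 → write 0
  0×2 = 0 → write 0
  1×2 = 2 → write 0 carry 1
  1×2+1 = 3 → write 1 carry 1
  0×2+1 = 1 → write 1
  0×2 = 0 → write 0
  0×2 = 0 → write 0
  1×2 = 2 → write 0 carry 1
  1×2+1 = 3 → write 1 carry 1
  1×2+1 = 3 → write 1 carry 1
  0×2+1 = 1 → write 1
  0×2 = 0 → write 0
  1×2 = 2 → write 0 carry 1
  1×2+1 = 3 → write 1 carry 1
  0×2+1 = 1 → write 1
  1×2 = 2 → write 0 carry 1
  remaining carry: 1

0b10110011100011000010000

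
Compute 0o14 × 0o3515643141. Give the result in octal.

Multiply each base-8 digit by 12, carrying:
  1×12 = 12 → write 4 carry 1
  4×12+1 = 49 → write 1 carry 6
  1×12+6 = 18 → write 2 carry 2
  3×12+2 = 38 → write 6 carry 4
  4×12+4 = 52 → write 4 carry 6
  6×12+6 = 78 → write 6 carry 9
  5×12+9 = 69 → write 5 carry 8
  1×12+8 = 20 → write 4 carry 2
  5×12+2 = 62 → write 6 carry 7
  3×12+7 = 43 → write 3 carry 5
  remaining carry: 5

0o53645646214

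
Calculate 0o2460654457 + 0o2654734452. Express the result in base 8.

Add column by column in base 8, right to left:
  7+2 = 1 carry 1
  5+5+1 = 3 carry 1
  4+4+1 = 1 carry 1
  4+4+1 = 1 carry 1
  5+3+1 = 1 carry 1
  6+7+1 = 6 carry 1
  0+4+1 = 5
  6+5 = 3 carry 1
  4+6+1 = 3 carry 1
  2+2+1 = 5

0o5335611131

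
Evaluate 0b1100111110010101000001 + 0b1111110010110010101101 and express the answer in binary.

Add column by column in base 2, right to left:
  1+1 = 0 carry 1
  0+0+1 = 1
  0+1 = 1
  0+1 = 1
  0+0 = 0
  0+1 = 1
  1+0 = 1
  0+1 = 1
  1+0 = 1
  0+0 = 0
  1+1 = 0 carry 1
  0+1+1 = 0 carry 1
  0+0+1 = 1
  1+1 = 0 carry 1
  1+0+1 = 0 carry 1
  1+0+1 = 0 carry 1
  1+1+1 = 1 carry 1
  1+1+1 = 1 carry 1
  0+1+1 = 0 carry 1
  0+1+1 = 0 carry 1
  1+1+1 = 1 carry 1
  1+1+1 = 1 carry 1
  final carry 1

0b11100110001000111101110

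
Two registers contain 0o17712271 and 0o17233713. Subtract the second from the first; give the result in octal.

Subtract column by column in base 8:
  1-3 → 6 (borrow)
  7-1-1 → 5
  2-7 → 3 (borrow)
  2-3-1 → 6 (borrow)
  1-3-1 → 5 (borrow)
  7-2-1 → 4
  7-7 → 0
  1-1 → 0

0o456356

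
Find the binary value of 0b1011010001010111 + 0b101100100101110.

Add column by column in base 2, right to left:
  1+0 = 1
  1+1 = 0 carry 1
  1+1+1 = 1 carry 1
  0+1+1 = 0 carry 1
  1+0+1 = 0 carry 1
  0+1+1 = 0 carry 1
  1+0+1 = 0 carry 1
  0+0+1 = 1
  0+1 = 1
  0+0 = 0
  1+0 = 1
  0+1 = 1
  1+1 = 0 carry 1
  1+0+1 = 0 carry 1
  0+1+1 = 0 carry 1
  1+0+1 = 0 carry 1
  final carry 1

0b10000110110000101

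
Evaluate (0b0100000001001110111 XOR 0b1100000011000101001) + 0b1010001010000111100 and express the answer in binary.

0b10010001100010011010

First 0b0100000001001110111 XOR 0b1100000011000101001 = 0b1000000010001011110.
Add column by column in base 2, right to left:
  0+0 = 0
  1+0 = 1
  1+1 = 0 carry 1
  1+1+1 = 1 carry 1
  1+1+1 = 1 carry 1
  0+1+1 = 0 carry 1
  1+0+1 = 0 carry 1
  0+0+1 = 1
  0+0 = 0
  0+0 = 0
  1+1 = 0 carry 1
  0+0+1 = 1
  0+1 = 1
  0+0 = 0
  0+0 = 0
  0+0 = 0
  0+1 = 1
  0+0 = 0
  1+1 = 0 carry 1
  final carry 1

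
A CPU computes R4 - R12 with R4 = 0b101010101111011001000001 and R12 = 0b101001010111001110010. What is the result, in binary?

Subtract column by column in base 2:
  1-0 → 1
  0-1 → 1 (borrow)
  0-0-1 → 1 (borrow)
  0-0-1 → 1 (borrow)
  0-1-1 → 0 (borrow)
  0-1-1 → 0 (borrow)
  1-1-1 → 1 (borrow)
  0-0-1 → 1 (borrow)
  0-0-1 → 1 (borrow)
  1-1-1 → 1 (borrow)
  1-1-1 → 1 (borrow)
  0-1-1 → 0 (borrow)
  1-0-1 → 0
  1-1 → 0
  1-0 → 1
  1-1 → 0
  0-0 → 0
  1-0 → 1
  0-1 → 1 (borrow)
  1-0-1 → 0
  0-1 → 1 (borrow)
  1-0-1 → 0
  0-0 → 0
  1-0 → 1

0b100101100100011111001111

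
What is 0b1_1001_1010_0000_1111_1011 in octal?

0o6320373

Group the bits in threes: 110 011 010 000 011 111 011 → 6320373.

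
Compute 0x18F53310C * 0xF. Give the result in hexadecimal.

Multiply each base-16 digit by 15, carrying:
  C×15 = 180 → write 4 carry 11
  0×15+11 = 11 → write B
  1×15 = 15 → write F
  3×15 = 45 → write D carry 2
  3×15+2 = 47 → write F carry 2
  5×15+2 = 77 → write D carry 4
  F×15+4 = 229 → write 5 carry 14
  8×15+14 = 134 → write 6 carry 8
  1×15+8 = 23 → write 7 carry 1
  remaining carry: 1

0x1765DFDFB4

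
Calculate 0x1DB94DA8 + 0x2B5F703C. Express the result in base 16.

0x4918BDE4

Add column by column in base 16, right to left:
  8+C = 4 carry 1
  A+3+1 = E
  D+0 = D
  4+7 = B
  9+F = 8 carry 1
  B+5+1 = 1 carry 1
  D+B+1 = 9 carry 1
  1+2+1 = 4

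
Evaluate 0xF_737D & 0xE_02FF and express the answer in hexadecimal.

0xE027D

AND each hex digit independently (no carries):
  F&E=E, 7&0=0, 3&2=2, 7&F=7, D&F=D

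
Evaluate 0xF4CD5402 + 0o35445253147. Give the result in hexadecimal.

0x1E162AA69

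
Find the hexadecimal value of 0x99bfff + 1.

0x99c000

The trailing 3 digits are F (max in base 16), so adding 1 cascades: they roll to 0 and the next digit up increments.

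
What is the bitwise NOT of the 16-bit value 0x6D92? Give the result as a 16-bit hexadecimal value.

0x926D

Each hex digit d becomes F−d:
  6→9, D→2, 9→6, 2→D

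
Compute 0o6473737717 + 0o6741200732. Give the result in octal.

Add column by column in base 8, right to left:
  7+2 = 1 carry 1
  1+3+1 = 5
  7+7 = 6 carry 1
  7+0+1 = 0 carry 1
  3+0+1 = 4
  7+2 = 1 carry 1
  3+1+1 = 5
  7+4 = 3 carry 1
  4+7+1 = 4 carry 1
  6+6+1 = 5 carry 1
  final carry 1

0o15435140651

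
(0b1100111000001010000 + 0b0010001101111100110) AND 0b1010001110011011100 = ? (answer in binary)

0b1010000110000010100

Add column by column in base 2, right to left:
  0+0 = 0
  0+1 = 1
  0+1 = 1
  0+0 = 0
  1+0 = 1
  0+1 = 1
  1+1 = 0 carry 1
  0+1+1 = 0 carry 1
  0+1+1 = 0 carry 1
  0+1+1 = 0 carry 1
  0+0+1 = 1
  0+1 = 1
  1+1 = 0 carry 1
  1+0+1 = 0 carry 1
  1+0+1 = 0 carry 1
  0+0+1 = 1
  0+1 = 1
  1+0 = 1
  1+0 = 1
Sum = 0b1111000110000110110; now AND with 0b1010001110011011100:
  1111000110000110110
& 1010001110011011100
= 1010000110000010100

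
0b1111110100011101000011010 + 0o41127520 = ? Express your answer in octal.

0b1111110100011101000011010 = 0o176435032 in octal.
Add column by column in base 8, right to left:
  2+0 = 2
  3+2 = 5
  0+5 = 5
  5+7 = 4 carry 1
  3+2+1 = 6
  4+1 = 5
  6+1 = 7
  7+4 = 3 carry 1
  1+0+1 = 2

0o237564552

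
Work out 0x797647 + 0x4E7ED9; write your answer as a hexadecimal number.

Add column by column in base 16, right to left:
  7+9 = 0 carry 1
  4+D+1 = 2 carry 1
  6+E+1 = 5 carry 1
  7+7+1 = F
  9+E = 7 carry 1
  7+4+1 = C

0xC7F520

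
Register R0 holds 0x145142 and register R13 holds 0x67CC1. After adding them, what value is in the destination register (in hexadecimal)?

0x1ACE03

Add column by column in base 16, right to left:
  2+1 = 3
  4+C = 0 carry 1
  1+C+1 = E
  5+7 = C
  4+6 = A
  1+0 = 1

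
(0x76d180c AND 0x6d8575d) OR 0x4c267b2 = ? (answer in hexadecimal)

0x6ca77be

0x76d180c AND 0x6d8575d = 0x648100c.
Then OR with 0x4c267b2.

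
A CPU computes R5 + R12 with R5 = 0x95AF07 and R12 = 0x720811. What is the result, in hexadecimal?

0x107B718

Add column by column in base 16, right to left:
  7+1 = 8
  0+1 = 1
  F+8 = 7 carry 1
  A+0+1 = B
  5+2 = 7
  9+7 = 0 carry 1
  final carry 1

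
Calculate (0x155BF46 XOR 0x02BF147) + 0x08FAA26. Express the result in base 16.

First 0x155BF46 XOR 0x02BF147 = 0x17E4E01.
Add column by column in base 16, right to left:
  1+6 = 7
  0+2 = 2
  E+A = 8 carry 1
  4+A+1 = F
  E+F = D carry 1
  7+8+1 = 0 carry 1
  1+0+1 = 2

0x20DF827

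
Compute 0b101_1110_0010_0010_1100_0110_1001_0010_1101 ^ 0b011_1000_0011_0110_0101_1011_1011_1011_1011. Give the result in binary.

0b11001100001010010011101001010010110

XOR bit by bit (1 where the bits differ):
  10111100010001011000110100100101101
^ 01110000011011001011011101110111011
= 11001100001010010011101001010010110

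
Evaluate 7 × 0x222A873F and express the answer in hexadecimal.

0xEF29B2B9

Multiply each base-16 digit by 7, carrying:
  F×7 = 105 → write 9 carry 6
  3×7+6 = 27 → write B carry 1
  7×7+1 = 50 → write 2 carry 3
  8×7+3 = 59 → write B carry 3
  A×7+3 = 73 → write 9 carry 4
  2×7+4 = 18 → write 2 carry 1
  2×7+1 = 15 → write F
  2×7 = 14 → write E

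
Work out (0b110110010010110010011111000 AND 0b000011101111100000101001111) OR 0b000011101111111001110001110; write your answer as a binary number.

0b110110010010110010011111000 AND 0b000011101111100000101001111 = 0b000010000010100000001001000.
Then OR with 0b000011101111111001110001110.

0b11101111111001111001110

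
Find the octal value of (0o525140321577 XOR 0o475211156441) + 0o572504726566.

0o743056225724

First 0o525140321577 XOR 0o475211156441 = 0o150351277136.
Add column by column in base 8, right to left:
  6+6 = 4 carry 1
  3+6+1 = 2 carry 1
  1+5+1 = 7
  7+6 = 5 carry 1
  7+2+1 = 2 carry 1
  2+7+1 = 2 carry 1
  1+4+1 = 6
  5+0 = 5
  3+5 = 0 carry 1
  0+2+1 = 3
  5+7 = 4 carry 1
  1+5+1 = 7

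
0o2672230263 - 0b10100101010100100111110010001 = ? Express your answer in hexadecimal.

0o2672230263 = 0x16E930B3 in hexadecimal.
0b10100101010100100111110010001 = 0x14AA4F91 in hexadecimal.
Subtract column by column in base 16:
  3-1 → 2
  B-9 → 2
  0-F → 1 (borrow)
  3-4-1 → E (borrow)
  9-A-1 → E (borrow)
  E-A-1 → 3
  6-4 → 2
  1-1 → 0

0x23EE122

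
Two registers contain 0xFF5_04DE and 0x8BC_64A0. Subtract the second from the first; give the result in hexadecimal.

0x738A03E

Subtract column by column in base 16:
  E-0 → E
  D-A → 3
  4-4 → 0
  0-6 → A (borrow)
  5-C-1 → 8 (borrow)
  F-B-1 → 3
  F-8 → 7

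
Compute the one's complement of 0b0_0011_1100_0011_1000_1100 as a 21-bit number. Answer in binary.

Invert each bit: 000111100001110001100 → 111000011110001110011.

0b111000011110001110011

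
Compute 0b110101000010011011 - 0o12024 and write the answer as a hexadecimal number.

0x33C87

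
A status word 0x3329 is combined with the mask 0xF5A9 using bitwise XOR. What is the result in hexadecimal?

0xC680

XOR each hex digit independently (no carries):
  3^F=C, 3^5=6, 2^A=8, 9^9=0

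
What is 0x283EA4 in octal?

Expand each hex digit to 4 bits: 2=0010 8=1000 3=0011 E=1110 A=1010 4=0100.
Group the bits in threes: 001 010 000 011 111 010 100 100 → 12037244.

0o12037244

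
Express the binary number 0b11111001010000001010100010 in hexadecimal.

Group the bits into nibbles: 0011 1110 0101 0000 0010 1010 0010 → 3e502a2.

0x3e502a2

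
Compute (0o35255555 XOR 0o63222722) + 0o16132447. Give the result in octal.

First 0o35255555 XOR 0o63222722 = 0o56077277.
Add column by column in base 8, right to left:
  7+7 = 6 carry 1
  7+4+1 = 4 carry 1
  2+4+1 = 7
  7+2 = 1 carry 1
  7+3+1 = 3 carry 1
  0+1+1 = 2
  6+6 = 4 carry 1
  5+1+1 = 7

0o74231746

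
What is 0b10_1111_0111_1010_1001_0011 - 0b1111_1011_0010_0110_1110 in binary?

0b111111100100000100101

Subtract column by column in base 2:
  1-0 → 1
  1-1 → 0
  0-1 → 1 (borrow)
  0-1-1 → 0 (borrow)
  1-0-1 → 0
  0-1 → 1 (borrow)
  0-1-1 → 0 (borrow)
  1-0-1 → 0
  0-0 → 0
  1-1 → 0
  0-0 → 0
  1-0 → 1
  1-1 → 0
  1-1 → 0
  1-0 → 1
  0-1 → 1 (borrow)
  1-1-1 → 1 (borrow)
  1-1-1 → 1 (borrow)
  1-1-1 → 1 (borrow)
  1-1-1 → 1 (borrow)
  0-0-1 → 1 (borrow)
  1-0-1 → 0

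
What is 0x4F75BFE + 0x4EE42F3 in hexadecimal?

0x9E59EF1

Add column by column in base 16, right to left:
  E+3 = 1 carry 1
  F+F+1 = F carry 1
  B+2+1 = E
  5+4 = 9
  7+E = 5 carry 1
  F+E+1 = E carry 1
  4+4+1 = 9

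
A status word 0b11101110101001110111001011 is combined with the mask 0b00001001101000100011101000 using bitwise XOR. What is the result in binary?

0b11100111000001010100100011

XOR bit by bit (1 where the bits differ):
  11101110101001110111001011
^ 00001001101000100011101000
= 11100111000001010100100011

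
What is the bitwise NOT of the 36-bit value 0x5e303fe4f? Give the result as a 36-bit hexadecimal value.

Each hex digit d becomes f−d:
  5→a, e→1, 3→c, 0→f, 3→c, f→0, e→1, 4→b, f→0

0xa1cfc01b0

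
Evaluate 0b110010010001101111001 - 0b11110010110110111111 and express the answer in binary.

Subtract column by column in base 2:
  1-1 → 0
  0-1 → 1 (borrow)
  0-1-1 → 0 (borrow)
  1-1-1 → 1 (borrow)
  1-1-1 → 1 (borrow)
  1-1-1 → 1 (borrow)
  1-0-1 → 0
  0-1 → 1 (borrow)
  1-1-1 → 1 (borrow)
  1-0-1 → 0
  0-1 → 1 (borrow)
  0-1-1 → 0 (borrow)
  0-0-1 → 1 (borrow)
  1-1-1 → 1 (borrow)
  0-0-1 → 1 (borrow)
  0-0-1 → 1 (borrow)
  1-1-1 → 1 (borrow)
  0-1-1 → 0 (borrow)
  0-1-1 → 0 (borrow)
  1-1-1 → 1 (borrow)
  1-0-1 → 0

0b10011111010110111010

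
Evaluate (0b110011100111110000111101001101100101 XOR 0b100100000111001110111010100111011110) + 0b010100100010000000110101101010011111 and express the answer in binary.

First 0b110011100111110000111101001101100101 XOR 0b100100000111001110111010100111011110 = 0b010111100000111110000111101010111011.
Add column by column in base 2, right to left:
  1+1 = 0 carry 1
  1+1+1 = 1 carry 1
  0+1+1 = 0 carry 1
  1+1+1 = 1 carry 1
  1+1+1 = 1 carry 1
  1+0+1 = 0 carry 1
  0+0+1 = 1
  1+1 = 0 carry 1
  0+0+1 = 1
  1+1 = 0 carry 1
  0+0+1 = 1
  1+1 = 0 carry 1
  1+1+1 = 1 carry 1
  1+0+1 = 0 carry 1
  1+1+1 = 1 carry 1
  0+0+1 = 1
  0+1 = 1
  0+1 = 1
  0+0 = 0
  1+0 = 1
  1+0 = 1
  1+0 = 1
  1+0 = 1
  1+0 = 1
  0+0 = 0
  0+1 = 1
  0+0 = 0
  0+0 = 0
  0+0 = 0
  1+1 = 0 carry 1
  1+0+1 = 0 carry 1
  1+0+1 = 0 carry 1
  1+1+1 = 1 carry 1
  0+0+1 = 1
  1+1 = 0 carry 1
  final carry 1

0b101100000010111110111101010101011010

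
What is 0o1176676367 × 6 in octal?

Multiply each base-8 digit by 6, carrying:
  7×6 = 42 → write 2 carry 5
  6×6+5 = 41 → write 1 carry 5
  3×6+5 = 23 → write 7 carry 2
  6×6+2 = 38 → write 6 carry 4
  7×6+4 = 46 → write 6 carry 5
  6×6+5 = 41 → write 1 carry 5
  6×6+5 = 41 → write 1 carry 5
  7×6+5 = 47 → write 7 carry 5
  1×6+5 = 11 → write 3 carry 1
  1×6+1 = 7 → write 7

0o7371166712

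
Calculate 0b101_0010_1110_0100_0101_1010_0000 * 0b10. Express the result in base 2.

0b1010010111001000101101000000

Multiply each base-2 digit by 2, carrying:
  0×2 = 0 → write 0
  0×2 = 0 → write 0
  0×2 = 0 → write 0
  0×2 = 0 → write 0
  0×2 = 0 → write 0
  1×2 = 2 → write 0 carry 1
  0×2+1 = 1 → write 1
  1×2 = 2 → write 0 carry 1
  1×2+1 = 3 → write 1 carry 1
  0×2+1 = 1 → write 1
  1×2 = 2 → write 0 carry 1
  0×2+1 = 1 → write 1
  0×2 = 0 → write 0
  0×2 = 0 → write 0
  1×2 = 2 → write 0 carry 1
  0×2+1 = 1 → write 1
  0×2 = 0 → write 0
  1×2 = 2 → write 0 carry 1
  1×2+1 = 3 → write 1 carry 1
  1×2+1 = 3 → write 1 carry 1
  0×2+1 = 1 → write 1
  1×2 = 2 → write 0 carry 1
  0×2+1 = 1 → write 1
  0×2 = 0 → write 0
  1×2 = 2 → write 0 carry 1
  0×2+1 = 1 → write 1
  1×2 = 2 → write 0 carry 1
  remaining carry: 1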